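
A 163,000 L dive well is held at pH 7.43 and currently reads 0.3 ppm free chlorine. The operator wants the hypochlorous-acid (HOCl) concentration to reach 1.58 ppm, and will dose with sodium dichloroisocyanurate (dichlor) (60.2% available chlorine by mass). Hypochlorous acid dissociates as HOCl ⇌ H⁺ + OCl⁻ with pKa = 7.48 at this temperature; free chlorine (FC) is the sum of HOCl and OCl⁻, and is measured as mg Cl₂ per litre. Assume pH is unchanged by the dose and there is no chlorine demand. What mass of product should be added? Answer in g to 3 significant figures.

728 g

[OCl⁻]/[HOCl] = 10^(pH − pKa) = 10^(7.43 − 7.48) = 0.8913; fraction as HOCl = 1/(1 + 0.8913) = 0.5288.
Free chlorine required for 1.58 ppm HOCl: 1.58 / 0.5288 = 2.988 ppm.
FC to add: 2.988 − 0.3 = 2.688 mg/L as Cl₂.
Cl₂ equivalent: 2.688 mg/L × 163,000 L = 438.2 g.
Product at 60.2% available Cl: 438.2 / 0.602 = 727.9 g.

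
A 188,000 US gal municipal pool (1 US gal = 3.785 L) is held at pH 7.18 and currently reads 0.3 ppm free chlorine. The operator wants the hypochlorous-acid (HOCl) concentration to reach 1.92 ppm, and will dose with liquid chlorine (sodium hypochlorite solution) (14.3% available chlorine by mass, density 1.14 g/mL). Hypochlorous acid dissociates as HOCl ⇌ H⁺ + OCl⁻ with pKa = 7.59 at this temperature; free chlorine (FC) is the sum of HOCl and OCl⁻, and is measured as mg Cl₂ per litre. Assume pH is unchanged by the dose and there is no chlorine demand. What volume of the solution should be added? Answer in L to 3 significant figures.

10.3 L

Volume: 188,000 US gal × 3.785 L/gal = 711,580 L.
[OCl⁻]/[HOCl] = 10^(pH − pKa) = 10^(7.18 − 7.59) = 0.389; fraction as HOCl = 1/(1 + 0.389) = 0.7199.
Free chlorine required for 1.92 ppm HOCl: 1.92 / 0.7199 = 2.667 ppm.
FC to add: 2.667 − 0.3 = 2.367 mg/L as Cl₂.
Cl₂ equivalent: 2.367 mg/L × 711,580 L = 1684 g.
Product at 14.3% available Cl: 1684 / 0.143 = 11,780 g.
Volume: 11,780 g ÷ 1.14 g/mL = 10,330 mL.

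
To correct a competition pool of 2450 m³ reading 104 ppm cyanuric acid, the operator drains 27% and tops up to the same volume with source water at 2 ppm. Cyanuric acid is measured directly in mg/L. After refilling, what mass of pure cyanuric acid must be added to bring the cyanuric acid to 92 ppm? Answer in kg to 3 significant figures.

38.1 kg

Volume: 2450 m³ = 2,450,000 L.
After draining 27% and refilling: 104 × 0.73 + 2 × 0.27 = 76.46 ppm.
Deficit to target: 92 − 76.46 = 15.54 mg/L.
Mass: 15.54 mg/L × 2,450,000 L = 38,070 g cyanuric acid.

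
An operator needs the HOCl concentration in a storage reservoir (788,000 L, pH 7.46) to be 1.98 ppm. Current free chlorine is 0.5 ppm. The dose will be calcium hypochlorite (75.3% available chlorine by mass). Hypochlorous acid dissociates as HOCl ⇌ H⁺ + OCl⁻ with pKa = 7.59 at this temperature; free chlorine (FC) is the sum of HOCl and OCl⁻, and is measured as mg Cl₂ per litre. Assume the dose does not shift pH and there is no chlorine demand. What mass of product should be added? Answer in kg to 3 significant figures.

3.08 kg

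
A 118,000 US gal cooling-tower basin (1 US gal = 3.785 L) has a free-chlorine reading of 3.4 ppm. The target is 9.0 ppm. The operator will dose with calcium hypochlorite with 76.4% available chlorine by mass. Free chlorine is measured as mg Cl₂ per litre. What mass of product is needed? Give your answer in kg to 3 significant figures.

3.27 kg

Volume: 118,000 US gal × 3.785 L/gal = 446,630 L.
Chlorine deficit: 9.0 − 3.4 = 5.6 ppm = 5.6 mg/L as Cl₂.
Cl₂ equivalent needed: 5.6 mg/L × 446,630 L = 2,501,000 mg = 2501 g.
Product at 76.4% available chlorine: 2501 / 0.764 = 3274 g.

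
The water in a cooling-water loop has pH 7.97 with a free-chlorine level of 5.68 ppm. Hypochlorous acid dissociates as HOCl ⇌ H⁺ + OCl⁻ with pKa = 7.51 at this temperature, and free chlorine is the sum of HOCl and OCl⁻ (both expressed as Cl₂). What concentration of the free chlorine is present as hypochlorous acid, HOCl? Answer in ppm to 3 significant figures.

1.46 ppm

[OCl⁻]/[HOCl] = 10^(pH − pKa) = 10^(7.97 − 7.51) = 10^0.46 = 2.884.
Fraction as HOCl = 1 / (1 + 2.884) = 0.2575.
HOCl = 0.2575 × 5.68 ppm = 1.462 ppm.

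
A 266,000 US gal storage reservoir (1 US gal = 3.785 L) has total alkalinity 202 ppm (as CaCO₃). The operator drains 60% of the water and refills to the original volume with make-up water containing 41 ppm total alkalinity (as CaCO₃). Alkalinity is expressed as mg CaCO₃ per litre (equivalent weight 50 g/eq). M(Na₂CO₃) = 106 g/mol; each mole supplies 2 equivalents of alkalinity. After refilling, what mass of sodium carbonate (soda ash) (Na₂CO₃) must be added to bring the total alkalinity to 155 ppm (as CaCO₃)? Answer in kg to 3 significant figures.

52.9 kg

Volume: 266,000 US gal × 3.785 L/gal = 1,006,810 L.
After draining 60% and refilling: 202 × 0.40 + 41 × 0.60 = 105.4 ppm.
Deficit to target: 155 − 105.4 = 49.6 mg/L.
As CaCO₃: 49.6 mg/L × 1,006,810 L = 49,940 g; ÷ 50 g/eq ÷ 2 = 499.4 mol Na₂CO₃.
Mass: 499.4 × 106 = 52,930 g.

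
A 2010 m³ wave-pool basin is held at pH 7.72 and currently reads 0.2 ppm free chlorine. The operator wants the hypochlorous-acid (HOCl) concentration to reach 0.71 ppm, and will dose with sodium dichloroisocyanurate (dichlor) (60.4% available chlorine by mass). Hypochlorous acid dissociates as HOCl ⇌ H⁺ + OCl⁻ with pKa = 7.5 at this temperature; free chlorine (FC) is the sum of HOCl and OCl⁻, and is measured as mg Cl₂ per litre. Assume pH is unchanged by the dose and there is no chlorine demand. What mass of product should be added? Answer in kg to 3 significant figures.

5.62 kg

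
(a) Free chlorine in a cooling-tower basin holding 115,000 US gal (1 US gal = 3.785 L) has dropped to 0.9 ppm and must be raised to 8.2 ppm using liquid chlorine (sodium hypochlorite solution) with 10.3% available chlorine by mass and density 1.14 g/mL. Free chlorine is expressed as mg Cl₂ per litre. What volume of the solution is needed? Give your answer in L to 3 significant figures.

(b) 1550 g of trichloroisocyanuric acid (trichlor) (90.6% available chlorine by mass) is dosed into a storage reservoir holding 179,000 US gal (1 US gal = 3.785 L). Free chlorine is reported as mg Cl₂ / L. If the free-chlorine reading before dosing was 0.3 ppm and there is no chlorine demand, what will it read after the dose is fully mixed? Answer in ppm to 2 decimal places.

(a) Volume: 115,000 US gal × 3.785 L/gal = 435,275 L.
(a) Chlorine deficit: 8.2 − 0.9 = 7.3 ppm = 7.3 mg/L as Cl₂.
(a) Cl₂ equivalent needed: 7.3 mg/L × 435,275 L = 3,178,000 mg = 3178 g.
(a) Product at 10.3% available chlorine: 3178 / 0.103 = 30,850 g.
(a) Volume at density 1.14 g/mL: 30,850 g ÷ 1.14 g/mL = 27,060 mL.

(b) Volume: 179,000 US gal × 3.785 L/gal = 677,515 L.
(b) Available chlorine delivered: 1550 g × 0.906 = 1404 g as Cl₂.
(b) Concentration rise: 1404 g / 677,515 L = 2.073 mg/L = 2.07 ppm.
(b) Final FC: 0.3 + 2.07 = 2.37 ppm.

(a) 27.1 L; (b) 2.37 ppm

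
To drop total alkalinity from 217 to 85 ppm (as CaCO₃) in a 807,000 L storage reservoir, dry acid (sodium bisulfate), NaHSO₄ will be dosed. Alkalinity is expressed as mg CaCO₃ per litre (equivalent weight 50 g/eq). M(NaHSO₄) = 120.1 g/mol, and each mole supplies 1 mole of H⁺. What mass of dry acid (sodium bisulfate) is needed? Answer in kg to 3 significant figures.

256 kg

Alkalinity to neutralize: (217 − 85) = 132 mg/L as CaCO₃ × 807,000 L = 106,500 g as CaCO₃.
Equivalents of H⁺ required: 106,500 ÷ 50 g/eq = 2130 eq = 2130 mol NaHSO₄.
Mass of NaHSO₄: 2130 × 120.1 = 255,900 g.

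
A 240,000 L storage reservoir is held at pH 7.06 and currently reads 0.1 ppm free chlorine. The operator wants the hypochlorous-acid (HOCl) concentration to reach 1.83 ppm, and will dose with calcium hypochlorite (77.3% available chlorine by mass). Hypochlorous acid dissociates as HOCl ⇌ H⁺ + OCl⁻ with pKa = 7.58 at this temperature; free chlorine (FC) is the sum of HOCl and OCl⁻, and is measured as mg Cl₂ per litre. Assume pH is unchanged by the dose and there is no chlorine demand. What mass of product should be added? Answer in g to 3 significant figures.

[OCl⁻]/[HOCl] = 10^(pH − pKa) = 10^(7.06 − 7.58) = 0.302; fraction as HOCl = 1/(1 + 0.302) = 0.7681.
Free chlorine required for 1.83 ppm HOCl: 1.83 / 0.7681 = 2.383 ppm.
FC to add: 2.383 − 0.1 = 2.283 mg/L as Cl₂.
Cl₂ equivalent: 2.283 mg/L × 240,000 L = 547.8 g.
Product at 77.3% available Cl: 547.8 / 0.773 = 708.7 g.

709 g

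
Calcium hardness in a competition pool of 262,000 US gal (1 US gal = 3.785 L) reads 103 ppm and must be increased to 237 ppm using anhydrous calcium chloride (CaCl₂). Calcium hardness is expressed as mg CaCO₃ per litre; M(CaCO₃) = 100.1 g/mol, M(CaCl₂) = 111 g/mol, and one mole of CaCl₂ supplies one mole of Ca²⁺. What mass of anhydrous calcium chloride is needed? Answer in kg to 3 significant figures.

Volume: 262,000 US gal × 3.785 L/gal = 991,670 L.
Hardness to add: (237 − 103) = 134 mg/L as CaCO₃ × 991,670 L = 132,900 g as CaCO₃.
Moles of Ca²⁺ (1 mol Ca²⁺ ≡ 1 mol CaCO₃): 132,900 / 100.1 g/mol = 1328 mol.
Mass of CaCl₂: 1328 × 111 = 147,400 g.

147 kg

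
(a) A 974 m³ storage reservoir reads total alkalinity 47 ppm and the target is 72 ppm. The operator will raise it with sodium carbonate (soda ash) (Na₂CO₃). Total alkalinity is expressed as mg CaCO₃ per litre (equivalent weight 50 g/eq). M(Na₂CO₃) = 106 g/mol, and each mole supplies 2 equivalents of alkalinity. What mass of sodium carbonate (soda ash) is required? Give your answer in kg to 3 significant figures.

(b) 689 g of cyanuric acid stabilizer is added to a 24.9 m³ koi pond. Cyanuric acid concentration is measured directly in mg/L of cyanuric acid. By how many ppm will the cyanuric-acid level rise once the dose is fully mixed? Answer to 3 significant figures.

(a) Volume: 974 m³ = 974,000 L.
(a) Alkalinity to add: (72 − 47) = 25 mg/L as CaCO₃ × 974,000 L = 24,350 g as CaCO₃.
(a) Equivalents: 24,350 g ÷ 50 g/eq = 487 eq.
(a) Each mole of Na₂CO₃ supplies 2 eq, so 487 / 2 = 243.5 mol.
(a) Mass: 243.5 mol × 106 g/mol = 25,810 g.

(b) Volume: 24.9 m³ = 24,900 L.
(b) Rise: 689 g / 24,900 L × 1000 = 27.67 mg/L.

(a) 25.8 kg; (b) 27.7 ppm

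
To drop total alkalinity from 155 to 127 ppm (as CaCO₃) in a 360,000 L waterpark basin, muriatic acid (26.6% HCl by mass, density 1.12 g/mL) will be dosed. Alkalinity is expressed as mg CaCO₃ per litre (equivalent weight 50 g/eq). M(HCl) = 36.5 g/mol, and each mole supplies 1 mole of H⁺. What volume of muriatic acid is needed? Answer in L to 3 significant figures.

Alkalinity to neutralize: (155 − 127) = 28 mg/L as CaCO₃ × 360,000 L = 10,080 g as CaCO₃.
Equivalents of H⁺ required: 10,080 ÷ 50 g/eq = 201.6 eq = 201.6 mol HCl.
Mass of HCl: 201.6 × 36.5 = 7358 g.
Mass of 26.6% solution: 7358 / 0.266 = 27,660 g.
Volume: 27,660 g ÷ 1.12 g/mL = 24,700 mL.

24.7 L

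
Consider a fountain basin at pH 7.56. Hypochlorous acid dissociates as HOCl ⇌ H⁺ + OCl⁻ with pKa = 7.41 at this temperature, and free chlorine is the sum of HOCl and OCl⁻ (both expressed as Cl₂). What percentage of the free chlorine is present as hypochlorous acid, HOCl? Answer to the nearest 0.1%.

[OCl⁻]/[HOCl] = 10^(pH − pKa) = 10^(7.56 − 7.41) = 10^0.15 = 1.413.
Fraction as HOCl = 1 / (1 + 1.413) = 0.4145.

41.5%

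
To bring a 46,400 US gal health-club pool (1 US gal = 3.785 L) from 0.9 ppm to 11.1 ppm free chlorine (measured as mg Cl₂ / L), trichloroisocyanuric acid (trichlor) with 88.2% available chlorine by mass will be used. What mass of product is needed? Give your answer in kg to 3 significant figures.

2.03 kg

Volume: 46,400 US gal × 3.785 L/gal = 175,624 L.
Chlorine deficit: 11.1 − 0.9 = 10.2 ppm = 10.2 mg/L as Cl₂.
Cl₂ equivalent needed: 10.2 mg/L × 175,624 L = 1,791,000 mg = 1791 g.
Product at 88.2% available chlorine: 1791 / 0.882 = 2031 g.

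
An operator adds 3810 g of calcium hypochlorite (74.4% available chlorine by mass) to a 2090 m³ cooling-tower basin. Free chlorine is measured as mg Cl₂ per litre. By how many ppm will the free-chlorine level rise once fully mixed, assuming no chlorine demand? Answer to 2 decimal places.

Volume: 2090 m³ = 2,090,000 L.
Available chlorine delivered: 3810 g × 0.744 = 2835 g as Cl₂.
Concentration rise: 2835 g / 2,090,000 L = 1.356 mg/L = 1.36 ppm.

1.36 ppm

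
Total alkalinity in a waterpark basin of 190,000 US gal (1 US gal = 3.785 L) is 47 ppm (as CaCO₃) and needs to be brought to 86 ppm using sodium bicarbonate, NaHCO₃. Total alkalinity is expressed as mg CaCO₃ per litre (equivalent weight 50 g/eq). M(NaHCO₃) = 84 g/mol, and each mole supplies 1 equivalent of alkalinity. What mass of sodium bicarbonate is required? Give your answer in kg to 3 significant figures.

Volume: 190,000 US gal × 3.785 L/gal = 719,150 L.
Alkalinity to add: (86 − 47) = 39 mg/L as CaCO₃ × 719,150 L = 28,050 g as CaCO₃.
Equivalents: 28,050 g ÷ 50 g/eq = 560.9 eq.
NaHCO₃ supplies 1 eq per mole → 560.9 mol.
Mass: 560.9 mol × 84 g/mol = 47,120 g.

47.1 kg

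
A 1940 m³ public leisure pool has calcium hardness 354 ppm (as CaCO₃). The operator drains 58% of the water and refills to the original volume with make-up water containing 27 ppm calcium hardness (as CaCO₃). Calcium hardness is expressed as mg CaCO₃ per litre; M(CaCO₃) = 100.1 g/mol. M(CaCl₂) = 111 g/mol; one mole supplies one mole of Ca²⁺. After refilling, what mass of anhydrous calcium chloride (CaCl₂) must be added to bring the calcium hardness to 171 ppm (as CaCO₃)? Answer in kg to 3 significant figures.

Volume: 1940 m³ = 1,940,000 L.
After draining 58% and refilling: 354 × 0.42 + 27 × 0.58 = 164.34 ppm.
Deficit to target: 171 − 164.34 = 6.66 mg/L.
As CaCO₃: 6.66 mg/L × 1,940,000 L = 12,920 g; ÷ 100.1 = 129.1 mol Ca²⁺.
Mass: 129.1 × 111 = 14,330 g.

14.3 kg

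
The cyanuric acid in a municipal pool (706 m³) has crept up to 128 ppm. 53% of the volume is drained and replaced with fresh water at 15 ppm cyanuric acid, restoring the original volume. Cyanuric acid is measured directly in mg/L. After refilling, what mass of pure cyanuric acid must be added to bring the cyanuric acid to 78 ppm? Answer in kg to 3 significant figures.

6.98 kg

Volume: 706 m³ = 706,000 L.
After draining 53% and refilling: 128 × 0.47 + 15 × 0.53 = 68.11 ppm.
Deficit to target: 78 − 68.11 = 9.89 mg/L.
Mass: 9.89 mg/L × 706,000 L = 6982 g cyanuric acid.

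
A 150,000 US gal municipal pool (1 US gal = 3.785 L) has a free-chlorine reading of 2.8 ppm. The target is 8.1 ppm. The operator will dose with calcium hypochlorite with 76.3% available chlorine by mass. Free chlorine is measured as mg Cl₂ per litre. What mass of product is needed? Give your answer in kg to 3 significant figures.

Volume: 150,000 US gal × 3.785 L/gal = 567,750 L.
Chlorine deficit: 8.1 − 2.8 = 5.3 ppm = 5.3 mg/L as Cl₂.
Cl₂ equivalent needed: 5.3 mg/L × 567,750 L = 3,009,000 mg = 3009 g.
Product at 76.3% available chlorine: 3009 / 0.763 = 3944 g.

3.94 kg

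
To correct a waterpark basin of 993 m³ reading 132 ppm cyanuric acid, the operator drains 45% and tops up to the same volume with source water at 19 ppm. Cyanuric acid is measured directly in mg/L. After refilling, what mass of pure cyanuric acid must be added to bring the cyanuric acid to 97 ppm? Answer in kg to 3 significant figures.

15.7 kg

Volume: 993 m³ = 993,000 L.
After draining 45% and refilling: 132 × 0.55 + 19 × 0.45 = 81.15 ppm.
Deficit to target: 97 − 81.15 = 15.85 mg/L.
Mass: 15.85 mg/L × 993,000 L = 15,740 g cyanuric acid.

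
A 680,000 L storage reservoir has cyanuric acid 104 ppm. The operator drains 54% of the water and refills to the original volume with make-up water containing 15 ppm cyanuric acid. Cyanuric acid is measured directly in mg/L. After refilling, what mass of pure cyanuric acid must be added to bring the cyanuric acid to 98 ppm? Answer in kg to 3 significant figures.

After draining 54% and refilling: 104 × 0.46 + 15 × 0.54 = 55.94 ppm.
Deficit to target: 98 − 55.94 = 42.06 mg/L.
Mass: 42.06 mg/L × 680,000 L = 28,600 g cyanuric acid.

28.6 kg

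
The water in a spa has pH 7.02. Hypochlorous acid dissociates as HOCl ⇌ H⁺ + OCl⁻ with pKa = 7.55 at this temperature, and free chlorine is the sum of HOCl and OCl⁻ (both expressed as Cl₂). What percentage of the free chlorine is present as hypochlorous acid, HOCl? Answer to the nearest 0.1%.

[OCl⁻]/[HOCl] = 10^(pH − pKa) = 10^(7.02 − 7.55) = 10^-0.53 = 0.2951.
Fraction as HOCl = 1 / (1 + 0.2951) = 0.7721.

77.2%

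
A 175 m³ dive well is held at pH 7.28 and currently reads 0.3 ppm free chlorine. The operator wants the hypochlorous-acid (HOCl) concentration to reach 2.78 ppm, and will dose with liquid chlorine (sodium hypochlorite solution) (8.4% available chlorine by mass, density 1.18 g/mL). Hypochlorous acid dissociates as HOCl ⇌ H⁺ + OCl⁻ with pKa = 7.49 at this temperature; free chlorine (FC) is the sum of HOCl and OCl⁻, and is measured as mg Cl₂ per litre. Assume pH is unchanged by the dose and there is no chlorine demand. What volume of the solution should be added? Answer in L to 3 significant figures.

7.40 L

Volume: 175 m³ = 175,000 L.
[OCl⁻]/[HOCl] = 10^(pH − pKa) = 10^(7.28 − 7.49) = 0.6166; fraction as HOCl = 1/(1 + 0.6166) = 0.6186.
Free chlorine required for 2.78 ppm HOCl: 2.78 / 0.6186 = 4.494 ppm.
FC to add: 4.494 − 0.3 = 4.194 mg/L as Cl₂.
Cl₂ equivalent: 4.194 mg/L × 175,000 L = 734 g.
Product at 8.4% available Cl: 734 / 0.084 = 8738 g.
Volume: 8738 g ÷ 1.18 g/mL = 7405 mL.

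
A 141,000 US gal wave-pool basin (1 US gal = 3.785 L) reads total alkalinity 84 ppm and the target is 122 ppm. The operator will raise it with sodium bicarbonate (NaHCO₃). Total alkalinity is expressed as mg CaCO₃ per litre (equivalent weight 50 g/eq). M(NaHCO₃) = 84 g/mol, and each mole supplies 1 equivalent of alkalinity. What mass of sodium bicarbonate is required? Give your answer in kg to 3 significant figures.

34.1 kg

Volume: 141,000 US gal × 3.785 L/gal = 533,685 L.
Alkalinity to add: (122 − 84) = 38 mg/L as CaCO₃ × 533,685 L = 20,280 g as CaCO₃.
Equivalents: 20,280 g ÷ 50 g/eq = 405.6 eq.
NaHCO₃ supplies 1 eq per mole → 405.6 mol.
Mass: 405.6 mol × 84 g/mol = 34,070 g.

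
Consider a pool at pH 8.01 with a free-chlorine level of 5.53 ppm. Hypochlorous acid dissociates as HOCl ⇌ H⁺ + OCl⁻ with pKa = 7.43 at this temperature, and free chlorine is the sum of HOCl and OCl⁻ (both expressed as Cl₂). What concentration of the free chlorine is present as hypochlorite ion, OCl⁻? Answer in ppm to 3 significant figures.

[OCl⁻]/[HOCl] = 10^(pH − pKa) = 10^(8.01 − 7.43) = 10^0.58 = 3.802.
Fraction as HOCl = 1 / (1 + 3.802) = 0.2083.
OCl⁻ = (1 − 0.2083) × 5.53 ppm = 4.378 ppm.

4.38 ppm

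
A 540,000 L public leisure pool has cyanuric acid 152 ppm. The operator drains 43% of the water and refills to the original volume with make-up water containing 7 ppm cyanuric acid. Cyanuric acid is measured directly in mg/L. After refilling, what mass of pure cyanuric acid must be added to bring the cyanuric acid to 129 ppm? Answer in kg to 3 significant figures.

After draining 43% and refilling: 152 × 0.57 + 7 × 0.43 = 89.65 ppm.
Deficit to target: 129 − 89.65 = 39.35 mg/L.
Mass: 39.35 mg/L × 540,000 L = 21,250 g cyanuric acid.

21.2 kg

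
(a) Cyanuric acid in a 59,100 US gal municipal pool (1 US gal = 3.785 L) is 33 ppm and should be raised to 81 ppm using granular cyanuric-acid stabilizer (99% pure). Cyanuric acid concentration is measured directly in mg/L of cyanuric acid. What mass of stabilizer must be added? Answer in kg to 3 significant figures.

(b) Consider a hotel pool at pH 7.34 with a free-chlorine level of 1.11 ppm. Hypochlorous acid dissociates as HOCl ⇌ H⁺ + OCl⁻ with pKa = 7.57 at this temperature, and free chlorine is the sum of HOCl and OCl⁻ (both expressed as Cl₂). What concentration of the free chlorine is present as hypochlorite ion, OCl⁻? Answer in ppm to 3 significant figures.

(a) Volume: 59,100 US gal × 3.785 L/gal = 223,694 L.
(a) CYA to add: (81 − 33) = 48 mg/L × 223,694 L = 10,740 g cyanuric acid.
(a) At 99% purity: 10,740 / 0.99 = 10,850 g product.

(b) [OCl⁻]/[HOCl] = 10^(pH − pKa) = 10^(7.34 − 7.57) = 10^-0.23 = 0.5888.
(b) Fraction as HOCl = 1 / (1 + 0.5888) = 0.6294.
(b) OCl⁻ = (1 − 0.6294) × 1.11 ppm = 0.4114 ppm.

(a) 10.8 kg; (b) 0.411 ppm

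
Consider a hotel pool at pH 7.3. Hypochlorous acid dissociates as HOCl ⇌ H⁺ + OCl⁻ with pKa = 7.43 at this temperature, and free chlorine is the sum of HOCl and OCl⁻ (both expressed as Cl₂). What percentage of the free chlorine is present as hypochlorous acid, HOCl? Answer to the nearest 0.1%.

57.4%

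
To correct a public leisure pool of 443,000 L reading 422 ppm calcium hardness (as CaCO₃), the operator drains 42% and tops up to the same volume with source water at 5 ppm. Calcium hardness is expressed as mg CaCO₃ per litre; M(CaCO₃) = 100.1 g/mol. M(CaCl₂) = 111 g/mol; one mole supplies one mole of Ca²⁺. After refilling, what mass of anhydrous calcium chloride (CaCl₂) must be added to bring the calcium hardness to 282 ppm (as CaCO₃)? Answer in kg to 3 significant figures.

17.3 kg

After draining 42% and refilling: 422 × 0.58 + 5 × 0.42 = 246.86 ppm.
Deficit to target: 282 − 246.86 = 35.14 mg/L.
As CaCO₃: 35.14 mg/L × 443,000 L = 15,570 g; ÷ 100.1 = 155.5 mol Ca²⁺.
Mass: 155.5 × 111 = 17,260 g.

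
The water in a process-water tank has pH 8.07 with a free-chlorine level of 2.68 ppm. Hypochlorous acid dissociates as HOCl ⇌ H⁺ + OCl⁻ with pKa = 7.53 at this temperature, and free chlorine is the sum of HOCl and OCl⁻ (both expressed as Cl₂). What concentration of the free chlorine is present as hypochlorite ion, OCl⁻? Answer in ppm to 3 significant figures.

2.08 ppm

[OCl⁻]/[HOCl] = 10^(pH − pKa) = 10^(8.07 − 7.53) = 10^0.54 = 3.467.
Fraction as HOCl = 1 / (1 + 3.467) = 0.2238.
OCl⁻ = (1 − 0.2238) × 2.68 ppm = 2.08 ppm.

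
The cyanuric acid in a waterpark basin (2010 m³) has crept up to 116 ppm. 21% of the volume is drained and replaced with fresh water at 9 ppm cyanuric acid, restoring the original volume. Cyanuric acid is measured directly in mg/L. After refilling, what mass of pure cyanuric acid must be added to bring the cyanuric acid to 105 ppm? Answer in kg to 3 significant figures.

23.1 kg

Volume: 2010 m³ = 2,010,000 L.
After draining 21% and refilling: 116 × 0.79 + 9 × 0.21 = 93.53 ppm.
Deficit to target: 105 − 93.53 = 11.47 mg/L.
Mass: 11.47 mg/L × 2,010,000 L = 23,050 g cyanuric acid.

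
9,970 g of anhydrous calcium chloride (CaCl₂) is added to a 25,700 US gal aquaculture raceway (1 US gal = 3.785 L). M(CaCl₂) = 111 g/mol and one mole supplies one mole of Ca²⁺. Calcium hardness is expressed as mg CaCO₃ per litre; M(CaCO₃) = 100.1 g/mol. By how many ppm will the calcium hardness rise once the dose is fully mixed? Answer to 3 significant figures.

Volume: 25,700 US gal × 3.785 L/gal = 97,274 L.
Moles of Ca²⁺: 9,970 g ÷ 111 g/mol = 89.82 mol.
As CaCO₃: 89.82 mol × 100.1 g/mol = 8991 g.
Rise: 8991 g / 97,274 L × 1000 = 92.43 mg/L.

92.4 ppm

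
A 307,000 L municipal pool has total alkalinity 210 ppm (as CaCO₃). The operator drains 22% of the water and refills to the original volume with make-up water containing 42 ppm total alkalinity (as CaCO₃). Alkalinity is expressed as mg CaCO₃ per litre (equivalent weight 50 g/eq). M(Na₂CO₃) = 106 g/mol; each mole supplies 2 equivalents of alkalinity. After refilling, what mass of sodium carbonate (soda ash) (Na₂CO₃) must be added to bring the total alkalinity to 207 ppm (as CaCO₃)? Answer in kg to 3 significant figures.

After draining 22% and refilling: 210 × 0.78 + 42 × 0.22 = 173.04 ppm.
Deficit to target: 207 − 173.04 = 33.96 mg/L.
As CaCO₃: 33.96 mg/L × 307,000 L = 10,430 g; ÷ 50 g/eq ÷ 2 = 104.3 mol Na₂CO₃.
Mass: 104.3 × 106 = 11,050 g.

11.1 kg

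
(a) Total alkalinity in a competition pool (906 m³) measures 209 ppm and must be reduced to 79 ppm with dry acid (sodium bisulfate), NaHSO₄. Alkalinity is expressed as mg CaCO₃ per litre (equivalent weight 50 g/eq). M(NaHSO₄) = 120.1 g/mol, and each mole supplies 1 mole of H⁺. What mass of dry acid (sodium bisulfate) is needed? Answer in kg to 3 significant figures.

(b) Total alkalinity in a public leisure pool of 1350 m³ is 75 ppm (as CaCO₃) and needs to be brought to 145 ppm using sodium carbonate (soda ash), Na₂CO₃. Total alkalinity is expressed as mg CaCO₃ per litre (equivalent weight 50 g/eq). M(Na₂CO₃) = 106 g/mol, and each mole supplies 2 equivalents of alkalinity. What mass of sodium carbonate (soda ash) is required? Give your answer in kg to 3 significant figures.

(a) 283 kg; (b) 100 kg

(a) Volume: 906 m³ = 906,000 L.
(a) Alkalinity to neutralize: (209 − 79) = 130 mg/L as CaCO₃ × 906,000 L = 117,800 g as CaCO₃.
(a) Equivalents of H⁺ required: 117,800 ÷ 50 g/eq = 2356 eq = 2356 mol NaHSO₄.
(a) Mass of NaHSO₄: 2356 × 120.1 = 282,900 g.

(b) Volume: 1350 m³ = 1,350,000 L.
(b) Alkalinity to add: (145 − 75) = 70 mg/L as CaCO₃ × 1,350,000 L = 94,500 g as CaCO₃.
(b) Equivalents: 94,500 g ÷ 50 g/eq = 1890 eq.
(b) Each mole of Na₂CO₃ supplies 2 eq, so 1890 / 2 = 945 mol.
(b) Mass: 945 mol × 106 g/mol = 100,200 g.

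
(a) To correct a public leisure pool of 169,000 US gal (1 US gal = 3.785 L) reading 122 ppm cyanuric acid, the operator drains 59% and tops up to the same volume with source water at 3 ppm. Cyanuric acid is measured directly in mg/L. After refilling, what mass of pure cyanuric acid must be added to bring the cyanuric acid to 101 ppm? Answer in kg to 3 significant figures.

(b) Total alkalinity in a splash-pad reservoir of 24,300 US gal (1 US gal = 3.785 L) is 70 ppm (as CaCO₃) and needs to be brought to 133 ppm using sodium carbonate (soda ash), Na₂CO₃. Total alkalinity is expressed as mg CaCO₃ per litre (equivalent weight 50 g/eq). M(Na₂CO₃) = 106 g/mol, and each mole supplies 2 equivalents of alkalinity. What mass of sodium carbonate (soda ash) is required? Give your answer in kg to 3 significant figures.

(a) 31.5 kg; (b) 6.14 kg

(a) Volume: 169,000 US gal × 3.785 L/gal = 639,665 L.
(a) After draining 59% and refilling: 122 × 0.41 + 3 × 0.59 = 51.79 ppm.
(a) Deficit to target: 101 − 51.79 = 49.21 mg/L.
(a) Mass: 49.21 mg/L × 639,665 L = 31,480 g cyanuric acid.

(b) Volume: 24,300 US gal × 3.785 L/gal = 91,976 L.
(b) Alkalinity to add: (133 − 70) = 63 mg/L as CaCO₃ × 91,976 L = 5794 g as CaCO₃.
(b) Equivalents: 5794 g ÷ 50 g/eq = 115.9 eq.
(b) Each mole of Na₂CO₃ supplies 2 eq, so 115.9 / 2 = 57.94 mol.
(b) Mass: 57.94 mol × 106 g/mol = 6142 g.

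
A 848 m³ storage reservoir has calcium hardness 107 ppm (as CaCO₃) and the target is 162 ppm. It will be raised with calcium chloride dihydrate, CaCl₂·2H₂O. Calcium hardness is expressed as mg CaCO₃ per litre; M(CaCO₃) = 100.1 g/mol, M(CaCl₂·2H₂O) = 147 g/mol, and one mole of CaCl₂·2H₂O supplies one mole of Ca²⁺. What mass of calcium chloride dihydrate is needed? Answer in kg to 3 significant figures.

68.5 kg

Volume: 848 m³ = 848,000 L.
Hardness to add: (162 − 107) = 55 mg/L as CaCO₃ × 848,000 L = 46,640 g as CaCO₃.
Moles of Ca²⁺ (1 mol Ca²⁺ ≡ 1 mol CaCO₃): 46,640 / 100.1 g/mol = 465.9 mol.
Mass of CaCl₂·2H₂O: 465.9 × 147 = 68,490 g.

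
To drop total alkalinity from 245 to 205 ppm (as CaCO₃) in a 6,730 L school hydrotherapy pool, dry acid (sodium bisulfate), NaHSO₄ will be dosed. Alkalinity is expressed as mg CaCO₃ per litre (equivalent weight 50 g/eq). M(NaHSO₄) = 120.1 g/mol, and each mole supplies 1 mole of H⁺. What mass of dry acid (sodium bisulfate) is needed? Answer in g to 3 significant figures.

647 g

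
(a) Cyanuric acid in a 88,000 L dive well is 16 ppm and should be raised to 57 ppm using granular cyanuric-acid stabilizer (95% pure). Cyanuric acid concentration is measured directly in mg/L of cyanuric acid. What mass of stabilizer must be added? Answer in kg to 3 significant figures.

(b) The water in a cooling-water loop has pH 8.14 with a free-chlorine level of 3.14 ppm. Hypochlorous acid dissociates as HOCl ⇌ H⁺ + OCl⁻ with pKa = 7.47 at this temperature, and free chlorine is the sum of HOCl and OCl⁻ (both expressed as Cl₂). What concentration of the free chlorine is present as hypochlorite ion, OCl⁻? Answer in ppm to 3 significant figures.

(a) 3.80 kg; (b) 2.59 ppm

(a) CYA to add: (57 − 16) = 41 mg/L × 88,000 L = 3608 g cyanuric acid.
(a) At 95% purity: 3608 / 0.95 = 3798 g product.

(b) [OCl⁻]/[HOCl] = 10^(pH − pKa) = 10^(8.14 − 7.47) = 10^0.67 = 4.677.
(b) Fraction as HOCl = 1 / (1 + 4.677) = 0.1761.
(b) OCl⁻ = (1 − 0.1761) × 3.14 ppm = 2.587 ppm.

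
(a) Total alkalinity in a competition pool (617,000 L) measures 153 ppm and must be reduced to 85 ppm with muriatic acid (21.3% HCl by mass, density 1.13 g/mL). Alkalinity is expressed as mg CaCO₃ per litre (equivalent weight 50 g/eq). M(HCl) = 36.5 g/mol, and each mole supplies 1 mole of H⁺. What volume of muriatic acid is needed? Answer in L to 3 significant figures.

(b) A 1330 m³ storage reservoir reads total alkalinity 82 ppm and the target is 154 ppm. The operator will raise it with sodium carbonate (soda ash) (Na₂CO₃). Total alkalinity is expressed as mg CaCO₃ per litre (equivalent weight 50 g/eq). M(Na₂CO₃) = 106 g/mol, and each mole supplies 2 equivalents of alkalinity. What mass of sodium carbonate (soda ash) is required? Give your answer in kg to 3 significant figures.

(a) Alkalinity to neutralize: (153 − 85) = 68 mg/L as CaCO₃ × 617,000 L = 41,960 g as CaCO₃.
(a) Equivalents of H⁺ required: 41,960 ÷ 50 g/eq = 839.1 eq = 839.1 mol HCl.
(a) Mass of HCl: 839.1 × 36.5 = 30,630 g.
(a) Mass of 21.3% solution: 30,630 / 0.213 = 143,800 g.
(a) Volume: 143,800 g ÷ 1.13 g/mL = 127,300 mL.

(b) Volume: 1330 m³ = 1,330,000 L.
(b) Alkalinity to add: (154 − 82) = 72 mg/L as CaCO₃ × 1,330,000 L = 95,760 g as CaCO₃.
(b) Equivalents: 95,760 g ÷ 50 g/eq = 1915 eq.
(b) Each mole of Na₂CO₃ supplies 2 eq, so 1915 / 2 = 957.6 mol.
(b) Mass: 957.6 mol × 106 g/mol = 101,500 g.

(a) 127 L; (b) 102 kg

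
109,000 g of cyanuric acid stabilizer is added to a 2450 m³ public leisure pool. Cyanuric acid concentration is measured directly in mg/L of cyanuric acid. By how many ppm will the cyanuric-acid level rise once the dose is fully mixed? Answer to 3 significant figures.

44.5 ppm

Volume: 2450 m³ = 2,450,000 L.
Rise: 109,000 g / 2,450,000 L × 1000 = 44.49 mg/L.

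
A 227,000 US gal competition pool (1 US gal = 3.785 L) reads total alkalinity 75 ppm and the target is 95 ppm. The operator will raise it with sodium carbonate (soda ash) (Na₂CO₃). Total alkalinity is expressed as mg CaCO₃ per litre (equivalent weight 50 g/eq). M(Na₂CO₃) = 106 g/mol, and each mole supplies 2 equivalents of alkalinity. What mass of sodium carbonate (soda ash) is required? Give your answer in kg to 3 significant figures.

18.2 kg

Volume: 227,000 US gal × 3.785 L/gal = 859,195 L.
Alkalinity to add: (95 − 75) = 20 mg/L as CaCO₃ × 859,195 L = 17,180 g as CaCO₃.
Equivalents: 17,180 g ÷ 50 g/eq = 343.7 eq.
Each mole of Na₂CO₃ supplies 2 eq, so 343.7 / 2 = 171.8 mol.
Mass: 171.8 mol × 106 g/mol = 18,210 g.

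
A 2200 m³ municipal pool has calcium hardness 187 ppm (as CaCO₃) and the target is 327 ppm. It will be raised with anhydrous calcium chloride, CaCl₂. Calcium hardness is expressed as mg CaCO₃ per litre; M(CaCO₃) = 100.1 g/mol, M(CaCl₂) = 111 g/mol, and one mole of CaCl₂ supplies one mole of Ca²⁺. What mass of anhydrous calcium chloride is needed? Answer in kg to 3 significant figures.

342 kg

Volume: 2200 m³ = 2,200,000 L.
Hardness to add: (327 − 187) = 140 mg/L as CaCO₃ × 2,200,000 L = 308,000 g as CaCO₃.
Moles of Ca²⁺ (1 mol Ca²⁺ ≡ 1 mol CaCO₃): 308,000 / 100.1 g/mol = 3077 mol.
Mass of CaCl₂: 3077 × 111 = 341,500 g.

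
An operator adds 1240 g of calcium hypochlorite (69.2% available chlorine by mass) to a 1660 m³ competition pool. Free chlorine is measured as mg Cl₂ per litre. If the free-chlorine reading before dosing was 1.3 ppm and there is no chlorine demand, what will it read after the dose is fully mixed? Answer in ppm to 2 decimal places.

1.82 ppm

Volume: 1660 m³ = 1,660,000 L.
Available chlorine delivered: 1240 g × 0.692 = 858.1 g as Cl₂.
Concentration rise: 858.1 g / 1,660,000 L = 0.5169 mg/L = 0.52 ppm.
Final FC: 1.3 + 0.52 = 1.82 ppm.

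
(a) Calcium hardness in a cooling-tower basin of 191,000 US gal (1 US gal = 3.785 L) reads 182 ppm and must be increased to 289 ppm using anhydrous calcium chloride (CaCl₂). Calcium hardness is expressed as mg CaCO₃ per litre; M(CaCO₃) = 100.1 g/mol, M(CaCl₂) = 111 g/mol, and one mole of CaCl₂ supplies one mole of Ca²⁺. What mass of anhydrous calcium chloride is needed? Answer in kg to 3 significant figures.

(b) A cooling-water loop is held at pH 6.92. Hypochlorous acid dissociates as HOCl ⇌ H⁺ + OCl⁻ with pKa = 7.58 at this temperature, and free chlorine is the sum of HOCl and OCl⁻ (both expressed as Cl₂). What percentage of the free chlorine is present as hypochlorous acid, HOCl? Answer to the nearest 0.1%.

(a) Volume: 191,000 US gal × 3.785 L/gal = 722,935 L.
(a) Hardness to add: (289 − 182) = 107 mg/L as CaCO₃ × 722,935 L = 77,350 g as CaCO₃.
(a) Moles of Ca²⁺ (1 mol Ca²⁺ ≡ 1 mol CaCO₃): 77,350 / 100.1 g/mol = 772.8 mol.
(a) Mass of CaCl₂: 772.8 × 111 = 85,780 g.

(b) [OCl⁻]/[HOCl] = 10^(pH − pKa) = 10^(6.92 − 7.58) = 10^-0.66 = 0.2188.
(b) Fraction as HOCl = 1 / (1 + 0.2188) = 0.8205.

(a) 85.8 kg; (b) 82.0%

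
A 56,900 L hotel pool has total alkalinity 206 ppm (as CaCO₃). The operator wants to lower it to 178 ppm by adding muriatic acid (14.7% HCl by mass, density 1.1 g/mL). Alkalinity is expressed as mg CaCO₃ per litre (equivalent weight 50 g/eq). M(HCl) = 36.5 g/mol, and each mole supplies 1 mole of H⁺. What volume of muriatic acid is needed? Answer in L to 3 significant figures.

Alkalinity to neutralize: (206 − 178) = 28 mg/L as CaCO₃ × 56,900 L = 1593 g as CaCO₃.
Equivalents of H⁺ required: 1593 ÷ 50 g/eq = 31.86 eq = 31.86 mol HCl.
Mass of HCl: 31.86 × 36.5 = 1163 g.
Mass of 14.7% solution: 1163 / 0.147 = 7912 g.
Volume: 7912 g ÷ 1.1 g/mL = 7193 mL.

7.19 L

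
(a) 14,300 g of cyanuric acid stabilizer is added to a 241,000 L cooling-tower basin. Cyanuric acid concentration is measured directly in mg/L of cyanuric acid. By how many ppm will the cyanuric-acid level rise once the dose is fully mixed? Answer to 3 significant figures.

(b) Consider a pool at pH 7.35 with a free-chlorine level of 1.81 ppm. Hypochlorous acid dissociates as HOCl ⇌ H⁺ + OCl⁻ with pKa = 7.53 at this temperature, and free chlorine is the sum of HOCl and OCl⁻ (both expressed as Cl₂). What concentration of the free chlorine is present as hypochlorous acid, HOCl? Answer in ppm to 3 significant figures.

(a) 59.3 ppm; (b) 1.09 ppm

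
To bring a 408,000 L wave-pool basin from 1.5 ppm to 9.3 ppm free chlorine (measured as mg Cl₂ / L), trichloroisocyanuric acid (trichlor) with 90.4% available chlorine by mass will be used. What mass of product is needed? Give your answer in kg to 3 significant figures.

Chlorine deficit: 9.3 − 1.5 = 7.8 ppm = 7.8 mg/L as Cl₂.
Cl₂ equivalent needed: 7.8 mg/L × 408,000 L = 3,182,000 mg = 3182 g.
Product at 90.4% available chlorine: 3182 / 0.904 = 3520 g.

3.52 kg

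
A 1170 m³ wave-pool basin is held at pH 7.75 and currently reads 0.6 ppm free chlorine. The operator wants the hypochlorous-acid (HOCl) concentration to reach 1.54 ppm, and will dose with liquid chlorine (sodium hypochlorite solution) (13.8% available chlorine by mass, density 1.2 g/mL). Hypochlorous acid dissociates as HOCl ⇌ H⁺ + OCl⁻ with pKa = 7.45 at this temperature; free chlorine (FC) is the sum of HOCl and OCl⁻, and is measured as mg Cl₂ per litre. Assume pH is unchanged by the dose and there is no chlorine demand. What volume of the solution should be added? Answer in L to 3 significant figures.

28.4 L

Volume: 1170 m³ = 1,170,000 L.
[OCl⁻]/[HOCl] = 10^(pH − pKa) = 10^(7.75 − 7.45) = 1.995; fraction as HOCl = 1/(1 + 1.995) = 0.3339.
Free chlorine required for 1.54 ppm HOCl: 1.54 / 0.3339 = 4.613 ppm.
FC to add: 4.613 − 0.6 = 4.013 mg/L as Cl₂.
Cl₂ equivalent: 4.013 mg/L × 1,170,000 L = 4695 g.
Product at 13.8% available Cl: 4695 / 0.138 = 34,020 g.
Volume: 34,020 g ÷ 1.2 g/mL = 28,350 mL.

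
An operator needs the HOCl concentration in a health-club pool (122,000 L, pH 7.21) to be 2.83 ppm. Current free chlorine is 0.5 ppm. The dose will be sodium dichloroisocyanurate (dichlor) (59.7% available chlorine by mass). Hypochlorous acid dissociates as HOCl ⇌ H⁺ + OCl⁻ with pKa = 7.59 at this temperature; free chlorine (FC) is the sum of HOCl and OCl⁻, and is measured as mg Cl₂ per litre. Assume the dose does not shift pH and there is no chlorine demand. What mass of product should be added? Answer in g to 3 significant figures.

717 g

[OCl⁻]/[HOCl] = 10^(pH − pKa) = 10^(7.21 − 7.59) = 0.4169; fraction as HOCl = 1/(1 + 0.4169) = 0.7058.
Free chlorine required for 2.83 ppm HOCl: 2.83 / 0.7058 = 4.01 ppm.
FC to add: 4.01 − 0.5 = 3.51 mg/L as Cl₂.
Cl₂ equivalent: 3.51 mg/L × 122,000 L = 428.2 g.
Product at 59.7% available Cl: 428.2 / 0.597 = 717.2 g.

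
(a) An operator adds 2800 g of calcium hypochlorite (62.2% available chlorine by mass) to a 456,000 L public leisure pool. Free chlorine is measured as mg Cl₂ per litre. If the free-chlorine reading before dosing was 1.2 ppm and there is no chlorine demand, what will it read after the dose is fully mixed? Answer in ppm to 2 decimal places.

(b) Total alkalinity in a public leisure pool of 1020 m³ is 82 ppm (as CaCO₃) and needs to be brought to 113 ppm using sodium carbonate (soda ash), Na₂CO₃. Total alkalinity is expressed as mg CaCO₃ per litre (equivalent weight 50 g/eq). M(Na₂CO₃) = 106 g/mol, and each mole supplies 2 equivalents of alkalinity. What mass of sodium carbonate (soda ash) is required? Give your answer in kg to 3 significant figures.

(a) 5.02 ppm; (b) 33.5 kg

(a) Available chlorine delivered: 2800 g × 0.622 = 1742 g as Cl₂.
(a) Concentration rise: 1742 g / 456,000 L = 3.819 mg/L = 3.82 ppm.
(a) Final FC: 1.2 + 3.82 = 5.02 ppm.

(b) Volume: 1020 m³ = 1,020,000 L.
(b) Alkalinity to add: (113 − 82) = 31 mg/L as CaCO₃ × 1,020,000 L = 31,620 g as CaCO₃.
(b) Equivalents: 31,620 g ÷ 50 g/eq = 632.4 eq.
(b) Each mole of Na₂CO₃ supplies 2 eq, so 632.4 / 2 = 316.2 mol.
(b) Mass: 316.2 mol × 106 g/mol = 33,520 g.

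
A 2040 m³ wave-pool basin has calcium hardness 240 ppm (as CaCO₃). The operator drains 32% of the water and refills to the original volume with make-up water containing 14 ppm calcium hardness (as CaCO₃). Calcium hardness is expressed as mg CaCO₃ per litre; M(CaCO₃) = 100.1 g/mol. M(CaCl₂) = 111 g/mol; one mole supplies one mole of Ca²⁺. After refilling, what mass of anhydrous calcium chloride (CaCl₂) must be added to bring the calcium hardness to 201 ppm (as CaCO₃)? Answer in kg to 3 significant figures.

75.4 kg

Volume: 2040 m³ = 2,040,000 L.
After draining 32% and refilling: 240 × 0.68 + 14 × 0.32 = 167.68 ppm.
Deficit to target: 201 − 167.68 = 33.32 mg/L.
As CaCO₃: 33.32 mg/L × 2,040,000 L = 67,970 g; ÷ 100.1 = 679 mol Ca²⁺.
Mass: 679 × 111 = 75,370 g.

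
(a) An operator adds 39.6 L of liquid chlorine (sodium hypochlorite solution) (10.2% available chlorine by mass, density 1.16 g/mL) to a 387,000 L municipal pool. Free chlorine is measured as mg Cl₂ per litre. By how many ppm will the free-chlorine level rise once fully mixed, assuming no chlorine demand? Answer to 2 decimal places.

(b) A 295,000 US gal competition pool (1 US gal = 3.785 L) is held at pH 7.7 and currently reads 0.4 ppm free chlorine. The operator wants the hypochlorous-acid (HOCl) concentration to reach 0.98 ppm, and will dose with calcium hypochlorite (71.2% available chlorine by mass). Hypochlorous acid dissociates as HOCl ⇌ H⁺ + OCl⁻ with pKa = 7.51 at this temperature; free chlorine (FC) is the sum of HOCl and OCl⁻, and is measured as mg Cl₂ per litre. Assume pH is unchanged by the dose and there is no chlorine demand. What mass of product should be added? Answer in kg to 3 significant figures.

(a) 12.11 ppm; (b) 3.29 kg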